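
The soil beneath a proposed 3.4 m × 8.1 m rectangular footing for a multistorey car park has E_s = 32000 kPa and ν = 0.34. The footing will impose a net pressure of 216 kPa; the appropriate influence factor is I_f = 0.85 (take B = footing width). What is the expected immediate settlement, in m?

Immediate (elastic) settlement: S_e = q·B·(1−ν²)/E_s · I_f.
S_e = 216 × 3.4 × (1 − 0.34²) / 32000 × 0.85
    = 216 × 3.4 × 0.8844 / 32000 × 0.85
    = 0.01725 m

S_e ≈ 0.0173 m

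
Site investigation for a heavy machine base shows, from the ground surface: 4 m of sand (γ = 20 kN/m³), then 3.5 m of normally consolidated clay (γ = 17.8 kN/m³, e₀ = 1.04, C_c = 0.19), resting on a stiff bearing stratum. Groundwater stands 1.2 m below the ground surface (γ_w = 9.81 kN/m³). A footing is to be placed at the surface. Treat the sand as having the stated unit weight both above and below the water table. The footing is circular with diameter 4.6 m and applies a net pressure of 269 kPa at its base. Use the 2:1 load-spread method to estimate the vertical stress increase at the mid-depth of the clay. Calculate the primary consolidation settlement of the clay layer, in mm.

Mid-depth of clay below the ground surface: z = 4 + 3.5/2 = 5.75 m.
Total vertical stress at mid-clay: σ_v = 20×4 + 17.8×1.75 = 111.15 kPa.
Pore pressure: u = 9.81×(5.75 − 1.2) = 44.636 kPa.
Initial effective stress: σ'_0 = σ_v − u = 111.15 − 44.636 = 66.514 kPa.
Stress increase at mid-clay by the 2:1 spreading method:
Δσ ≈ qD²/(D+z)² = 269×4.6²/(4.6+5.75)² = 53.136 kPa
Final effective stress: σ'_f = σ'_0 + Δσ = 66.514 + 53.136 = 119.65 kPa.
Normally consolidated clay, so the full stress increment lies on the virgin compression line:
S_c = C_c·H/(1+e₀)·log₁₀(σ'_f/σ'_0) = 0.19×3.5/(1+1.04)×log₁₀(119.65/66.514)
    = 0.32598 × 0.255 = 0.08312 m

S_c ≈ 83.1 mm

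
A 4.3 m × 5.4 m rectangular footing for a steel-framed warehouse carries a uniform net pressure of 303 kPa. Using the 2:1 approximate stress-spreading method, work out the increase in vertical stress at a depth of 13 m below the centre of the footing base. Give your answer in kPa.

Δσ_z ≈ 22.1 kPa

By the 2:1 method the load spreads at 1 horizontal : 2 vertical, so at depth z the loaded area has grown by z in each plan dimension:
Δσ = qBL/((B+z)(L+z)) = 303×4.3×5.4/((4.3+13)(5.4+13)) = 22.102 kPa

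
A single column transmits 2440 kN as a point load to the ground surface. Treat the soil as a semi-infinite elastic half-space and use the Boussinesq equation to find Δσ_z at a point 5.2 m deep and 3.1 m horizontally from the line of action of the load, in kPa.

Boussinesq vertical stress below a point load on an elastic half-space:
Δσ_z = 3P/(2πz²) · [1 + (r/z)²]^(−5/2)
r/z = 3.1/5.2 = 0.59615; [1+(r/z)²]^(−5/2) = 0.46755.
Δσ_z = 3×2440/(2π×5.2²) × 0.46755 = 43.085 × 0.46755 = 20.14 kPa

Δσ_z ≈ 20.1 kPa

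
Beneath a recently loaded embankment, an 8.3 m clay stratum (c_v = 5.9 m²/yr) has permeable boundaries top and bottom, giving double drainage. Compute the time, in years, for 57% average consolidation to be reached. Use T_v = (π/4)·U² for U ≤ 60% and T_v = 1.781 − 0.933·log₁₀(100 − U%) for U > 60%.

t ≈ 0.745 years

Drainage path length: H_d = H/2 = 4.15 m (double drainage).
U ≤ 60%: T_v = (π/4)·U² = (π/4)×0.57² = 0.25518.
t = T_v·H_d²/c_v = 0.25518×4.15²/5.9 = 0.7449 years.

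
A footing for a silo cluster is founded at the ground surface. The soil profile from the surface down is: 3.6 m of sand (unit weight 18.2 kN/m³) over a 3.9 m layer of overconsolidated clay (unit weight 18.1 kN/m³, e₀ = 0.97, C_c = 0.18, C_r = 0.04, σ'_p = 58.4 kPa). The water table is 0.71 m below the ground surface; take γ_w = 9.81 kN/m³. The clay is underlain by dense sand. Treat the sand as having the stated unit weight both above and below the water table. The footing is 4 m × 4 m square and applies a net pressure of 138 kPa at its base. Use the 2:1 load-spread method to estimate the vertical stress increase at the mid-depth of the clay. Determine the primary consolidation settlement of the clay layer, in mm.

S_c ≈ 47 mm

Mid-depth of clay below the ground surface: z = 3.6 + 3.9/2 = 5.55 m.
Total vertical stress at mid-clay: σ_v = 18.2×3.6 + 18.1×1.95 = 100.81 kPa.
Pore pressure: u = 9.81×(5.55 − 0.71) = 47.48 kPa.
Initial effective stress: σ'_0 = σ_v − u = 100.81 − 47.48 = 53.33 kPa.
Stress increase at mid-clay by the 2:1 spreading method:
Δσ = qBL/((B+z)(L+z)) = 138×4×4/((4+5.55)(4+5.55)) = 24.21 kPa
Final effective stress: σ'_f = 53.33 + 24.21 = 77.54 kPa.
σ'_f = 77.54 > σ'_p = 58.4 kPa, so the stress path crosses the preconsolidation pressure — recompression up to σ'_p, then virgin compression beyond:
S_c = H/(1+e₀)·[C_r·log₁₀(σ'_p/σ'_0) + C_c·log₁₀(σ'_f/σ'_p)]
    = 3.9/1.97 × [0.04×log₁₀(58.4/53.33) + 0.18×log₁₀(77.54/58.4)]
    = 1.9797 × [0.0015777 + 0.02216] = 0.04699 m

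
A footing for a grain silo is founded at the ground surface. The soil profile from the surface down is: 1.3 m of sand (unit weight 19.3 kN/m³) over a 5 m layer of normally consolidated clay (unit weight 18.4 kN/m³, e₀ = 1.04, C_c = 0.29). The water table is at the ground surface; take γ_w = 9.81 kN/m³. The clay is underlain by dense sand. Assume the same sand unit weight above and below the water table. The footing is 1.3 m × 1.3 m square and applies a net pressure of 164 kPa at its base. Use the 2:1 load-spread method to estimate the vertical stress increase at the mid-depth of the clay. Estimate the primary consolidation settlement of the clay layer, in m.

S_c ≈ 0.0846 m

Mid-depth of clay below the ground surface: z = 1.3 + 5/2 = 3.8 m.
Total vertical stress at mid-clay: σ_v = 19.3×1.3 + 18.4×2.5 = 71.09 kPa.
Pore pressure: u = 9.81×(3.8 − 0) = 37.278 kPa.
Initial effective stress: σ'_0 = σ_v − u = 71.09 − 37.278 = 33.812 kPa.
Stress increase at mid-clay by the 2:1 spreading method:
Δσ = qBL/((B+z)(L+z)) = 164×1.3×1.3/((1.3+3.8)(1.3+3.8)) = 10.656 kPa
Final effective stress: σ'_f = σ'_0 + Δσ = 33.812 + 10.656 = 44.468 kPa.
Normally consolidated clay, so the full stress increment lies on the virgin compression line:
S_c = C_c·H/(1+e₀)·log₁₀(σ'_f/σ'_0) = 0.29×5/(1+1.04)×log₁₀(44.468/33.812)
    = 0.71078 × 0.11898 = 0.08457 m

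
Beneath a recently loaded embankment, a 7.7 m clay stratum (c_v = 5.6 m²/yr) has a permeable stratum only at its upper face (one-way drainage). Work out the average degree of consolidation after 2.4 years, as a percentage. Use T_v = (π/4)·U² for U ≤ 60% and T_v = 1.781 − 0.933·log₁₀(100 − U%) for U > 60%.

U ≈ 53.7 %

Drainage path length: H_d = H = 7.7 m (single drainage).
T_v = c_v·t/H_d² = 5.6×2.4/7.7² = 0.22668.
T_v = 0.22668 corresponds to the U ≤ 60% branch:
U = √(4T_v/π) = 0.5372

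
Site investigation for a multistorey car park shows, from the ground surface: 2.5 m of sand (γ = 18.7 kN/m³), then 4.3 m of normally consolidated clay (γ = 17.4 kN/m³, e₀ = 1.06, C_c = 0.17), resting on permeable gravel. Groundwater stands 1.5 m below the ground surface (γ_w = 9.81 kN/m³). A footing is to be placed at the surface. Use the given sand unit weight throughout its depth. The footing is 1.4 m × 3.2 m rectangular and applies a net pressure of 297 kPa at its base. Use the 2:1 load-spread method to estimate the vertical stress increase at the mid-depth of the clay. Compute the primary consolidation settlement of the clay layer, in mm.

Mid-depth of clay below the ground surface: z = 2.5 + 4.3/2 = 4.65 m.
Total vertical stress at mid-clay: σ_v = 18.7×2.5 + 17.4×2.15 = 84.16 kPa.
Pore pressure: u = 9.81×(4.65 − 1.5) = 30.902 kPa.
Initial effective stress: σ'_0 = σ_v − u = 84.16 − 30.902 = 53.258 kPa.
Stress increase at mid-clay by the 2:1 spreading method:
Δσ = qBL/((B+z)(L+z)) = 297×1.4×3.2/((1.4+4.65)(3.2+4.65)) = 28.016 kPa
Final effective stress: σ'_f = σ'_0 + Δσ = 53.258 + 28.016 = 81.274 kPa.
Normally consolidated clay, so the full stress increment lies on the virgin compression line:
S_c = C_c·H/(1+e₀)·log₁₀(σ'_f/σ'_0) = 0.17×4.3/(1+1.06)×log₁₀(81.274/53.258)
    = 0.35485 × 0.18357 = 0.06514 m

S_c ≈ 65.1 mm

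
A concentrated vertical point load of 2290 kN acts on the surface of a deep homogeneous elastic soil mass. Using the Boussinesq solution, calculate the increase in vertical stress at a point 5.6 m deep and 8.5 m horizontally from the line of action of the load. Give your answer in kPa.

Boussinesq vertical stress below a point load on an elastic half-space:
Δσ_z = 3P/(2πz²) · [1 + (r/z)²]^(−5/2)
r/z = 8.5/5.6 = 1.5179; [1+(r/z)²]^(−5/2) = 0.050401.
Δσ_z = 3×2290/(2π×5.6²) × 0.050401 = 34.866 × 0.050401 = 1.757 kPa

Δσ_z ≈ 1.76 kPa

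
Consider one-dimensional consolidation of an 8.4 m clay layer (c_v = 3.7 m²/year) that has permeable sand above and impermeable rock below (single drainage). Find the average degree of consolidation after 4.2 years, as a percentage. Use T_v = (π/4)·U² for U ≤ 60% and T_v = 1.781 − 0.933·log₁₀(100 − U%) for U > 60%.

U ≈ 53 %

Drainage path length: H_d = H = 8.4 m (single drainage).
T_v = c_v·t/H_d² = 3.7×4.2/8.4² = 0.22024.
T_v = 0.22024 corresponds to the U ≤ 60% branch:
U = √(4T_v/π) = 0.5295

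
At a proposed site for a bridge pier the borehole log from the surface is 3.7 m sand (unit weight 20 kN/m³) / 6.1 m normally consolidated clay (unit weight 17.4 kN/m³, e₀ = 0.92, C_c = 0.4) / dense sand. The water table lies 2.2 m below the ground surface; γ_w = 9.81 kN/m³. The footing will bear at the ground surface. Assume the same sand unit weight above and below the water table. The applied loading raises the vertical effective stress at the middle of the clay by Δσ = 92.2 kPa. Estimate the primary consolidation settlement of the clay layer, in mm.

Mid-depth of clay below the ground surface: z = 3.7 + 6.1/2 = 6.75 m.
Total vertical stress at mid-clay: σ_v = 20×3.7 + 17.4×3.05 = 127.07 kPa.
Pore pressure: u = 9.81×(6.75 − 2.2) = 44.636 kPa.
Initial effective stress: σ'_0 = σ_v − u = 127.07 − 44.636 = 82.434 kPa.
Final effective stress: σ'_f = σ'_0 + Δσ = 82.434 + 92.2 = 174.63 kPa.
Normally consolidated clay, so the full stress increment lies on the virgin compression line:
S_c = C_c·H/(1+e₀)·log₁₀(σ'_f/σ'_0) = 0.4×6.1/(1+0.92)×log₁₀(174.63/82.434)
    = 1.2708 × 0.32601 = 0.4143 m

S_c ≈ 414 mm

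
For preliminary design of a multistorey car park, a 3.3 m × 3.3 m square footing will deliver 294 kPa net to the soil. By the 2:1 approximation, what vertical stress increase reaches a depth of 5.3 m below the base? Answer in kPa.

By the 2:1 method the load spreads at 1 horizontal : 2 vertical, so at depth z the loaded area has grown by z in each plan dimension:
Δσ = qBL/((B+z)(L+z)) = 294×3.3×3.3/((3.3+5.3)(3.3+5.3)) = 43.289 kPa

Δσ_z ≈ 43.3 kPa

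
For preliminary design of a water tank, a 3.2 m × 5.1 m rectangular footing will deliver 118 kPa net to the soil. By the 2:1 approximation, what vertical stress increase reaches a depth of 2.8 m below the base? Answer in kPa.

Δσ_z ≈ 40.6 kPa

By the 2:1 method the load spreads at 1 horizontal : 2 vertical, so at depth z the loaded area has grown by z in each plan dimension:
Δσ = qBL/((B+z)(L+z)) = 118×3.2×5.1/((3.2+2.8)(5.1+2.8)) = 40.628 kPa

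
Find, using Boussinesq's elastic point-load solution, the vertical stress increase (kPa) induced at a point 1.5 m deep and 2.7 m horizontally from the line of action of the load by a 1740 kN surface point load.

Boussinesq vertical stress below a point load on an elastic half-space:
Δσ_z = 3P/(2πz²) · [1 + (r/z)²]^(−5/2)
r/z = 2.7/1.5 = 1.8; [1+(r/z)²]^(−5/2) = 0.027014.
Δσ_z = 3×1740/(2π×1.5²) × 0.027014 = 369.24 × 0.027014 = 9.975 kPa

Δσ_z ≈ 9.97 kPa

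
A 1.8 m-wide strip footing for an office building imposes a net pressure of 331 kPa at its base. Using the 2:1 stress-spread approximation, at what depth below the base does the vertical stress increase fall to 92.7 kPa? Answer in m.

z ≈ 4.63 m

2:1 spreading — at depth z the loaded area has grown by z in each plan dimension:
qB/(B+z) = Δσ_z ⇒ z = qB/Δσ_z − B = 331×1.8/92.7 − 1.8 = 4.627 m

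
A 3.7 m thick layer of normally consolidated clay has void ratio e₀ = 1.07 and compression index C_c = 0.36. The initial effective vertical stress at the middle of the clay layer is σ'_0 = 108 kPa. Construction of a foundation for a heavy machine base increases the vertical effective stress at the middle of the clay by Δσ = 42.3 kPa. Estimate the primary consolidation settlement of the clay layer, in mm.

Final effective stress: σ'_f = σ'_0 + Δσ = 108 + 42.3 = 150.3 kPa.
Normally consolidated clay, so the full stress increment lies on the virgin compression line:
S_c = C_c·H/(1+e₀)·log₁₀(σ'_f/σ'_0) = 0.36×3.7/(1+1.07)×log₁₀(150.3/108)
    = 0.64348 × 0.14354 = 0.09237 m

S_c ≈ 92.4 mm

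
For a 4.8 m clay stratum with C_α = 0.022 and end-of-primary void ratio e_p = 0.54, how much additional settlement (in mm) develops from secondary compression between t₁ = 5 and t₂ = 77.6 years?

Secondary compression: S_s = C_α·H/(1+e_p)·log₁₀(t₂/t₁)
S_s = 0.022×4.8/(1+0.54)×log₁₀(77.6/5)
    = 0.06857 × 1.191 = 0.08166 m

S_s ≈ 81.7 mm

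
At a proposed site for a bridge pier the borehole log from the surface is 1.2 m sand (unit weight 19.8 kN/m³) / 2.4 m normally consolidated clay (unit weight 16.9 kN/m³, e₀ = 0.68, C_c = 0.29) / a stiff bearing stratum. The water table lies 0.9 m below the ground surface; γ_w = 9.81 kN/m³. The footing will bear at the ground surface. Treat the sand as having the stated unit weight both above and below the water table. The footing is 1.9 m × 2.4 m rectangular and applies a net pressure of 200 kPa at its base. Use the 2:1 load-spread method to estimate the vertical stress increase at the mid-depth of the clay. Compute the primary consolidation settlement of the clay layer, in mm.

Mid-depth of clay below the ground surface: z = 1.2 + 2.4/2 = 2.4 m.
Total vertical stress at mid-clay: σ_v = 19.8×1.2 + 16.9×1.2 = 44.04 kPa.
Pore pressure: u = 9.81×(2.4 − 0.9) = 14.715 kPa.
Initial effective stress: σ'_0 = σ_v − u = 44.04 − 14.715 = 29.325 kPa.
Stress increase at mid-clay by the 2:1 spreading method:
Δσ = qBL/((B+z)(L+z)) = 200×1.9×2.4/((1.9+2.4)(2.4+2.4)) = 44.186 kPa
Final effective stress: σ'_f = σ'_0 + Δσ = 29.325 + 44.186 = 73.511 kPa.
Normally consolidated clay, so the full stress increment lies on the virgin compression line:
S_c = C_c·H/(1+e₀)·log₁₀(σ'_f/σ'_0) = 0.29×2.4/(1+0.68)×log₁₀(73.511/29.325)
    = 0.41429 × 0.39911 = 0.1653 m

S_c ≈ 165 mm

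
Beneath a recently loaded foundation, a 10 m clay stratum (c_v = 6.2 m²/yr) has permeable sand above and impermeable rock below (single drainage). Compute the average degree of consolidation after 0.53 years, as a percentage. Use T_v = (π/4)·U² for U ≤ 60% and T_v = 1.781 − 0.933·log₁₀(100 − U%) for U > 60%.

Drainage path length: H_d = H = 10 m (single drainage).
T_v = c_v·t/H_d² = 6.2×0.53/10² = 0.03286.
T_v = 0.03286 corresponds to the U ≤ 60% branch:
U = √(4T_v/π) = 0.2045

U ≈ 20.5 %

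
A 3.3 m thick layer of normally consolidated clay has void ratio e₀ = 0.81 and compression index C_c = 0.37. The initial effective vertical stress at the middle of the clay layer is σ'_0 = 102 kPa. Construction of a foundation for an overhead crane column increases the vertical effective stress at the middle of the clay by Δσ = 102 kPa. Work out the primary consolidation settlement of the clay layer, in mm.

Final effective stress: σ'_f = σ'_0 + Δσ = 102 + 102 = 204 kPa.
Normally consolidated clay, so the full stress increment lies on the virgin compression line:
S_c = C_c·H/(1+e₀)·log₁₀(σ'_f/σ'_0) = 0.37×3.3/(1+0.81)×log₁₀(204/102)
    = 0.67459 × 0.30103 = 0.2031 m

S_c ≈ 203 mm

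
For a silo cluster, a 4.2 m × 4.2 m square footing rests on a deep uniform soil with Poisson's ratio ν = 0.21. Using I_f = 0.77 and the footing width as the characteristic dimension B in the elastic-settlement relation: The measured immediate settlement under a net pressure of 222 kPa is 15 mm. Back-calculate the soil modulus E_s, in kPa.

S_e = q·B·(1−ν²)/E_s · I_f  ⇒  E_s = q·B·(1−ν²)·I_f / S_e.
E_s = 222 × 4.2 × 0.9559 × 0.77 / 0.015 = 45750 kPa

E_s ≈ 45800 kPa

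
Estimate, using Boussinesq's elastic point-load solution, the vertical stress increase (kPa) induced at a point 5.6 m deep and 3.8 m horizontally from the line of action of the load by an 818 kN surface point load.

Δσ_z ≈ 4.83 kPa

Boussinesq vertical stress below a point load on an elastic half-space:
Δσ_z = 3P/(2πz²) · [1 + (r/z)²]^(−5/2)
r/z = 3.8/5.6 = 0.67857; [1+(r/z)²]^(−5/2) = 0.38795.
Δσ_z = 3×818/(2π×5.6²) × 0.38795 = 12.454 × 0.38795 = 4.832 kPa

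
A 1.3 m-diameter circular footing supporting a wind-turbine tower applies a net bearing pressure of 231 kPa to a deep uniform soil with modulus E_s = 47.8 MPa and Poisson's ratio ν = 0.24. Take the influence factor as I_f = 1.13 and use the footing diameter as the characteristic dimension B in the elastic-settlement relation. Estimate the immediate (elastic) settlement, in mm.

S_e ≈ 6.69 mm

Immediate (elastic) settlement: S_e = q·B·(1−ν²)/E_s · I_f.
E_s = 47.8 MPa = 47800 kPa.
S_e = 231 × 1.3 × (1 − 0.24²) / 47800 × 1.13
    = 231 × 1.3 × 0.9424 / 47800 × 1.13
    = 0.00669 m = 6.69 mm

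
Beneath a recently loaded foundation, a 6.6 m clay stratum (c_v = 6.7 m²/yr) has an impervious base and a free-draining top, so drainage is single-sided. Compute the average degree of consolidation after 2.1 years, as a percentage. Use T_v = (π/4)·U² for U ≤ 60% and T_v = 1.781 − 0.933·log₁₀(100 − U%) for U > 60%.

U ≈ 63.5 %

Drainage path length: H_d = H = 6.6 m (single drainage).
T_v = c_v·t/H_d² = 6.7×2.1/6.6² = 0.323.
T_v = 0.323 corresponds to the U > 60% branch:
U = 1 − 10^((1.781 − T_v)/0.933)/100 = 0.6347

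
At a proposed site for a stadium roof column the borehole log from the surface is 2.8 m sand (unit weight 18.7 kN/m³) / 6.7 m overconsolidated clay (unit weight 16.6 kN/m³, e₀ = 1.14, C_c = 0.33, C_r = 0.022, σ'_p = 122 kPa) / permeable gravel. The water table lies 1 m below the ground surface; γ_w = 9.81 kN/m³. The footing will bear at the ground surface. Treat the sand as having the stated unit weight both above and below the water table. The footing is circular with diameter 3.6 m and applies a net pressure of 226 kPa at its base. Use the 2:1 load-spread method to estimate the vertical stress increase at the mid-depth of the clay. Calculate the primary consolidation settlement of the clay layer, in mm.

S_c ≈ 12.8 mm

Mid-depth of clay below the ground surface: z = 2.8 + 6.7/2 = 6.15 m.
Total vertical stress at mid-clay: σ_v = 18.7×2.8 + 16.6×3.35 = 107.97 kPa.
Pore pressure: u = 9.81×(6.15 − 1) = 50.522 kPa.
Initial effective stress: σ'_0 = σ_v − u = 107.97 − 50.522 = 57.448 kPa.
Stress increase at mid-clay by the 2:1 spreading method:
Δσ ≈ qD²/(D+z)² = 226×3.6²/(3.6+6.15)² = 30.811 kPa
Final effective stress: σ'_f = 57.448 + 30.811 = 88.259 kPa.
σ'_f = 88.259 ≤ σ'_p = 122 kPa, so the clay remains overconsolidated and only the recompression index applies:
S_c = C_r·H/(1+e₀)·log₁₀(σ'_f/σ'_0) = 0.022×6.7/2.14×log₁₀(88.259/57.448)
    = 0.068878 × 0.18648 = 0.01284 m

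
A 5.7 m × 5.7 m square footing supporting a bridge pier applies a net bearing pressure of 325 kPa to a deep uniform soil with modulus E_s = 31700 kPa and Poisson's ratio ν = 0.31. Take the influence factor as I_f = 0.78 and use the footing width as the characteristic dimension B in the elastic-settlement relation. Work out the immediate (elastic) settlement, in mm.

S_e ≈ 41.2 mm

Immediate (elastic) settlement: S_e = q·B·(1−ν²)/E_s · I_f.
S_e = 325 × 5.7 × (1 − 0.31²) / 31700 × 0.78
    = 325 × 5.7 × 0.9039 / 31700 × 0.78
    = 0.0412 m = 41.2 mm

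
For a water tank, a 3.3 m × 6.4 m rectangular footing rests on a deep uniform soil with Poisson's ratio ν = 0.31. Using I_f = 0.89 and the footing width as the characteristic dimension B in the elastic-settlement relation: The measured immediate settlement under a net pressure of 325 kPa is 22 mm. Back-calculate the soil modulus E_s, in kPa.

S_e = q·B·(1−ν²)/E_s · I_f  ⇒  E_s = q·B·(1−ν²)·I_f / S_e.
E_s = 325 × 3.3 × 0.9039 × 0.89 / 0.022 = 39220 kPa

E_s ≈ 39200 kPa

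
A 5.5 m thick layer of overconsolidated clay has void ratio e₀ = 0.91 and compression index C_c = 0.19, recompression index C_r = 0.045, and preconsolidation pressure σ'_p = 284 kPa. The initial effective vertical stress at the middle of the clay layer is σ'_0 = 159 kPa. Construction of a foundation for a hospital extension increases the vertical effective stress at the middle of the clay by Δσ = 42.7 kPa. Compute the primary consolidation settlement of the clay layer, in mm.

Final effective stress: σ'_f = 159 + 42.7 = 201.7 kPa.
σ'_f = 201.7 ≤ σ'_p = 284 kPa, so the clay remains overconsolidated and only the recompression index applies:
S_c = C_r·H/(1+e₀)·log₁₀(σ'_f/σ'_0) = 0.045×5.5/1.91×log₁₀(201.7/159)
    = 0.12958 × 0.10331 = 0.01339 m

S_c ≈ 13.4 mm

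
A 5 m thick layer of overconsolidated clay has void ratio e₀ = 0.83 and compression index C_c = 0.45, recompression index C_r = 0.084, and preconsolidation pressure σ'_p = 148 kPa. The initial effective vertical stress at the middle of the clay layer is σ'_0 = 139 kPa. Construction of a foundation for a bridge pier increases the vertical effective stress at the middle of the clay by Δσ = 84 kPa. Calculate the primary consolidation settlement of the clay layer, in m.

Final effective stress: σ'_f = 139 + 84 = 223 kPa.
σ'_f = 223 > σ'_p = 148 kPa, so the stress path crosses the preconsolidation pressure — recompression up to σ'_p, then virgin compression beyond:
S_c = H/(1+e₀)·[C_r·log₁₀(σ'_p/σ'_0) + C_c·log₁₀(σ'_f/σ'_p)]
    = 5/1.83 × [0.084×log₁₀(148/139) + 0.45×log₁₀(223/148)]
    = 2.7322 × [0.0022887 + 0.080119] = 0.2252 m

S_c ≈ 0.225 m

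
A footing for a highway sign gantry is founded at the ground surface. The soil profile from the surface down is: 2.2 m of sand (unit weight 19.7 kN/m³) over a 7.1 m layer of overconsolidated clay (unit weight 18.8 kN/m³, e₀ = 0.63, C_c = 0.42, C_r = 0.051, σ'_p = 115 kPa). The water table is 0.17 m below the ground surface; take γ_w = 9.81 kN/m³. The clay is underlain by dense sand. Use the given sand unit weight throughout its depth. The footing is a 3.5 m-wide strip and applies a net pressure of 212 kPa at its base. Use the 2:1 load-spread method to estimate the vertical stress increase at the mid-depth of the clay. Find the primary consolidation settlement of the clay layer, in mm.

Mid-depth of clay below the ground surface: z = 2.2 + 7.1/2 = 5.75 m.
Total vertical stress at mid-clay: σ_v = 19.7×2.2 + 18.8×3.55 = 110.08 kPa.
Pore pressure: u = 9.81×(5.75 − 0.17) = 54.74 kPa.
Initial effective stress: σ'_0 = σ_v − u = 110.08 − 54.74 = 55.34 kPa.
Stress increase at mid-clay by the 2:1 spreading method:
Δσ = qB/(B+z) = 212×3.5/(3.5+5.75) = 80.216 kPa
Final effective stress: σ'_f = 55.34 + 80.216 = 135.56 kPa.
σ'_f = 135.56 > σ'_p = 115 kPa, so the stress path crosses the preconsolidation pressure — recompression up to σ'_p, then virgin compression beyond:
S_c = H/(1+e₀)·[C_r·log₁₀(σ'_p/σ'_0) + C_c·log₁₀(σ'_f/σ'_p)]
    = 7.1/1.63 × [0.051×log₁₀(115/55.34) + 0.42×log₁₀(135.56/115)]
    = 4.3558 × [0.016201 + 0.030002] = 0.2013 m

S_c ≈ 201 mm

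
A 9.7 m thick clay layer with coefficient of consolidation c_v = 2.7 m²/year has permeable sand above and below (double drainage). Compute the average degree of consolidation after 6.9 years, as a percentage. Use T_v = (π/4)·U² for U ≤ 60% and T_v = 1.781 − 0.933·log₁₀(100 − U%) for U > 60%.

U ≈ 88.5 %

Drainage path length: H_d = H/2 = 4.85 m (double drainage).
T_v = c_v·t/H_d² = 2.7×6.9/4.85² = 0.79201.
T_v = 0.79201 corresponds to the U > 60% branch:
U = 1 − 10^((1.781 − T_v)/0.933)/100 = 0.8852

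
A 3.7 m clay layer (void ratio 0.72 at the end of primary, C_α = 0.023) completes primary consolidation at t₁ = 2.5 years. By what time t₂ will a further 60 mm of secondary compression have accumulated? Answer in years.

t₂ ≈ 40.8 years

S_s = C_α·H/(1+e_p)·log₁₀(t₂/t₁) ⇒ log₁₀(t₂/t₁) = S_s·(1+e_p)/(C_α·H).
log₁₀(t₂/t₁) = 0.06 × (1+0.72) / (0.023×3.7) = 1.213
t₂ = t₁ × 10^1.213 = 2.5 × 16.32 = 40.8 years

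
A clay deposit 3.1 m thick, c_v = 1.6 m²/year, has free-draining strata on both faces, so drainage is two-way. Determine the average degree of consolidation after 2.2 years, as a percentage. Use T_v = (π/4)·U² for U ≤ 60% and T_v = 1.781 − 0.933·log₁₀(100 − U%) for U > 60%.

U ≈ 97.8 %

Drainage path length: H_d = H/2 = 1.55 m (double drainage).
T_v = c_v·t/H_d² = 1.6×2.2/1.55² = 1.4651.
T_v = 1.4651 corresponds to the U > 60% branch:
U = 1 − 10^((1.781 − T_v)/0.933)/100 = 0.9782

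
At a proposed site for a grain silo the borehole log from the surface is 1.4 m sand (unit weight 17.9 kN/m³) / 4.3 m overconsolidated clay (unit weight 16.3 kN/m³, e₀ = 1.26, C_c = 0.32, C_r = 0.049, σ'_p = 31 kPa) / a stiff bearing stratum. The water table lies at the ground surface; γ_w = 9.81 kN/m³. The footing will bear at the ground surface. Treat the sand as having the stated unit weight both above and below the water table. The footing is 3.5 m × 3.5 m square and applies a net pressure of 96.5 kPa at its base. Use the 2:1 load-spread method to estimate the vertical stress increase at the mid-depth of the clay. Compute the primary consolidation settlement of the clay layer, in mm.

Mid-depth of clay below the ground surface: z = 1.4 + 4.3/2 = 3.55 m.
Total vertical stress at mid-clay: σ_v = 17.9×1.4 + 16.3×2.15 = 60.105 kPa.
Pore pressure: u = 9.81×(3.55 − 0) = 34.825 kPa.
Initial effective stress: σ'_0 = σ_v − u = 60.105 − 34.825 = 25.28 kPa.
Stress increase at mid-clay by the 2:1 spreading method:
Δσ = qBL/((B+z)(L+z)) = 96.5×3.5×3.5/((3.5+3.55)(3.5+3.55)) = 23.784 kPa
Final effective stress: σ'_f = 25.28 + 23.784 = 49.064 kPa.
σ'_f = 49.064 > σ'_p = 31 kPa, so the stress path crosses the preconsolidation pressure — recompression up to σ'_p, then virgin compression beyond:
S_c = H/(1+e₀)·[C_r·log₁₀(σ'_p/σ'_0) + C_c·log₁₀(σ'_f/σ'_p)]
    = 4.3/2.26 × [0.049×log₁₀(31/25.28) + 0.32×log₁₀(49.064/31)]
    = 1.9027 × [0.0043406 + 0.063808] = 0.1297 m

S_c ≈ 130 mm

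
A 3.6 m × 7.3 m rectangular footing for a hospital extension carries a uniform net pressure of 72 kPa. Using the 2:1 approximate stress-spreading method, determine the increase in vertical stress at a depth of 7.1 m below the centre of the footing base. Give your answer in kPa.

Δσ_z ≈ 12.3 kPa

By the 2:1 method the load spreads at 1 horizontal : 2 vertical, so at depth z the loaded area has grown by z in each plan dimension:
Δσ = qBL/((B+z)(L+z)) = 72×3.6×7.3/((3.6+7.1)(7.3+7.1)) = 12.28 kPa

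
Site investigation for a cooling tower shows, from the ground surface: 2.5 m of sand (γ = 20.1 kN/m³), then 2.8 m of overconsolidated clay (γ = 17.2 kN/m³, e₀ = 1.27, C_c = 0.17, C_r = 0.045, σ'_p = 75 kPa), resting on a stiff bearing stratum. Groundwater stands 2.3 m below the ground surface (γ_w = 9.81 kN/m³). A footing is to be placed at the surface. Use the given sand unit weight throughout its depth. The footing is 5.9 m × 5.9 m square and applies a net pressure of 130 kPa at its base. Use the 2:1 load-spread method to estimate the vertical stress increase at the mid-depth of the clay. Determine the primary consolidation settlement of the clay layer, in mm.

Mid-depth of clay below the ground surface: z = 2.5 + 2.8/2 = 3.9 m.
Total vertical stress at mid-clay: σ_v = 20.1×2.5 + 17.2×1.4 = 74.33 kPa.
Pore pressure: u = 9.81×(3.9 − 2.3) = 15.696 kPa.
Initial effective stress: σ'_0 = σ_v − u = 74.33 − 15.696 = 58.634 kPa.
Stress increase at mid-clay by the 2:1 spreading method:
Δσ = qBL/((B+z)(L+z)) = 130×5.9×5.9/((5.9+3.9)(5.9+3.9)) = 47.119 kPa
Final effective stress: σ'_f = 58.634 + 47.119 = 105.75 kPa.
σ'_f = 105.75 > σ'_p = 75 kPa, so the stress path crosses the preconsolidation pressure — recompression up to σ'_p, then virgin compression beyond:
S_c = H/(1+e₀)·[C_r·log₁₀(σ'_p/σ'_0) + C_c·log₁₀(σ'_f/σ'_p)]
    = 2.8/2.27 × [0.045×log₁₀(75/58.634) + 0.17×log₁₀(105.75/75)]
    = 1.2335 × [0.004811 + 0.025367] = 0.03722 m

S_c ≈ 37.2 mm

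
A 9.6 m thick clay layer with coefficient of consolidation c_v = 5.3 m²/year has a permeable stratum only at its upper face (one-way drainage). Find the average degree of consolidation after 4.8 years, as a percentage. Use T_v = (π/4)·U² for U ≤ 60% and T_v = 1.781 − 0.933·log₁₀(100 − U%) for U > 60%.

Drainage path length: H_d = H = 9.6 m (single drainage).
T_v = c_v·t/H_d² = 5.3×4.8/9.6² = 0.27604.
T_v = 0.27604 corresponds to the U ≤ 60% branch:
U = √(4T_v/π) = 0.5928

U ≈ 59.3 %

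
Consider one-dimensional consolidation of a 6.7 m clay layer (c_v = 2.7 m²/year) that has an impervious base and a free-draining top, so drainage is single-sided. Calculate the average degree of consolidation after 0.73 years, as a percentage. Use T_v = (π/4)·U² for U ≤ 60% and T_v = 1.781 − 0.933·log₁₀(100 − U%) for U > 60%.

U ≈ 23.6 %

Drainage path length: H_d = H = 6.7 m (single drainage).
T_v = c_v·t/H_d² = 2.7×0.73/6.7² = 0.043907.
T_v = 0.043907 corresponds to the U ≤ 60% branch:
U = √(4T_v/π) = 0.2364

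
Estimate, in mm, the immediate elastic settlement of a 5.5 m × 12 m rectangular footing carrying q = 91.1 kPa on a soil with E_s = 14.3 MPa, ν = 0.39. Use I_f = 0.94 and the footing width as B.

Immediate (elastic) settlement: S_e = q·B·(1−ν²)/E_s · I_f.
E_s = 14.3 MPa = 14300 kPa.
S_e = 91.1 × 5.5 × (1 − 0.39²) / 14300 × 0.94
    = 91.1 × 5.5 × 0.8479 / 14300 × 0.94
    = 0.02793 m = 27.93 mm

S_e ≈ 27.9 mm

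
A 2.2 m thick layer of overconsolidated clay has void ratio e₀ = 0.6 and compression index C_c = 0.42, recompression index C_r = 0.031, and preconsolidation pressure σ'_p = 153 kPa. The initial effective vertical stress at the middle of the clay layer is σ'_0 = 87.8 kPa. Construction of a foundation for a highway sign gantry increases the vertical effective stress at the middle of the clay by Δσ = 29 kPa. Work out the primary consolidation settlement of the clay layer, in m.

Final effective stress: σ'_f = 87.8 + 29 = 116.8 kPa.
σ'_f = 116.8 ≤ σ'_p = 153 kPa, so the clay remains overconsolidated and only the recompression index applies:
S_c = C_r·H/(1+e₀)·log₁₀(σ'_f/σ'_0) = 0.031×2.2/1.6×log₁₀(116.8/87.8)
    = 0.042625 × 0.12395 = 0.005283 m

S_c ≈ 0.00528 m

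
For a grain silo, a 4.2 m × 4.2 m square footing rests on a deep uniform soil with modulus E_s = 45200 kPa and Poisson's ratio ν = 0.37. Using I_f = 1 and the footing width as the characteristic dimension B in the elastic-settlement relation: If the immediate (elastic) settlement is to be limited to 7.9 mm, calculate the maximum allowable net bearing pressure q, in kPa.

S_e = q·B·(1−ν²)/E_s · I_f  ⇒  q = S_e·E_s / (B·(1−ν²)·I_f).
q = 0.0079 × 45200 / (4.2 × 0.8631 × 1) = 98.5 kPa

q ≈ 98.5 kPa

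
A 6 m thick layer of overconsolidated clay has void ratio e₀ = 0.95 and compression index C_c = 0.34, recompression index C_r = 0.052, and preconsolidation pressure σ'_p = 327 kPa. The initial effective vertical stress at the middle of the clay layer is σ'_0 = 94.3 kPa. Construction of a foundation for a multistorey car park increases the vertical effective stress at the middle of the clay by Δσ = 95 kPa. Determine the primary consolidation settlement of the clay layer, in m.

S_c ≈ 0.0484 m

Final effective stress: σ'_f = 94.3 + 95 = 189.3 kPa.
σ'_f = 189.3 ≤ σ'_p = 327 kPa, so the clay remains overconsolidated and only the recompression index applies:
S_c = C_r·H/(1+e₀)·log₁₀(σ'_f/σ'_0) = 0.052×6/1.95×log₁₀(189.3/94.3)
    = 0.16 × 0.30264 = 0.04842 m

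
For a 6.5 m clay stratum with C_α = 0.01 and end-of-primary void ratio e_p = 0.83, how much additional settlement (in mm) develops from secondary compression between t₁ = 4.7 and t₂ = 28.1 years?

S_s ≈ 27.6 mm

Secondary compression: S_s = C_α·H/(1+e_p)·log₁₀(t₂/t₁)
S_s = 0.01×6.5/(1+0.83)×log₁₀(28.1/4.7)
    = 0.03552 × 0.7766 = 0.02758 m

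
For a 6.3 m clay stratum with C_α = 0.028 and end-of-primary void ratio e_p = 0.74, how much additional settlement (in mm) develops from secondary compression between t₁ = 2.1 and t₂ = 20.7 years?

S_s ≈ 101 mm

Secondary compression: S_s = C_α·H/(1+e_p)·log₁₀(t₂/t₁)
S_s = 0.028×6.3/(1+0.74)×log₁₀(20.7/2.1)
    = 0.1014 × 0.9938 = 0.1007 m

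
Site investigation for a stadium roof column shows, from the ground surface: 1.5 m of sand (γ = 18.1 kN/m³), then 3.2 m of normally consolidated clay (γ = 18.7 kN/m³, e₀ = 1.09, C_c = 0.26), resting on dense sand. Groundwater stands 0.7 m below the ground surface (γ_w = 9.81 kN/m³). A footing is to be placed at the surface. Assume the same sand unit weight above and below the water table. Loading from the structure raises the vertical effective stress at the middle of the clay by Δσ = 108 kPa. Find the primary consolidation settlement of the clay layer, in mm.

Mid-depth of clay below the ground surface: z = 1.5 + 3.2/2 = 3.1 m.
Total vertical stress at mid-clay: σ_v = 18.1×1.5 + 18.7×1.6 = 57.07 kPa.
Pore pressure: u = 9.81×(3.1 − 0.7) = 23.544 kPa.
Initial effective stress: σ'_0 = σ_v − u = 57.07 − 23.544 = 33.526 kPa.
Final effective stress: σ'_f = σ'_0 + Δσ = 33.526 + 108 = 141.53 kPa.
Normally consolidated clay, so the full stress increment lies on the virgin compression line:
S_c = C_c·H/(1+e₀)·log₁₀(σ'_f/σ'_0) = 0.26×3.2/(1+1.09)×log₁₀(141.53/33.526)
    = 0.39809 × 0.62547 = 0.249 m

S_c ≈ 249 mm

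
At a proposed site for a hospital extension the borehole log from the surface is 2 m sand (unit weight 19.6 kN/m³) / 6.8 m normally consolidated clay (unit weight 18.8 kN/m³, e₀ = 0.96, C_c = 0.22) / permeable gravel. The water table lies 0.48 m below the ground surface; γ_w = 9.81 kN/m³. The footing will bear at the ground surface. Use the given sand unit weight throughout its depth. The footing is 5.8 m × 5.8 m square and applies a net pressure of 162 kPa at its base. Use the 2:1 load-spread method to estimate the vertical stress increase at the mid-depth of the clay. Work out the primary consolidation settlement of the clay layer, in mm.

S_c ≈ 193 mm

Mid-depth of clay below the ground surface: z = 2 + 6.8/2 = 5.4 m.
Total vertical stress at mid-clay: σ_v = 19.6×2 + 18.8×3.4 = 103.12 kPa.
Pore pressure: u = 9.81×(5.4 − 0.48) = 48.265 kPa.
Initial effective stress: σ'_0 = σ_v − u = 103.12 − 48.265 = 54.855 kPa.
Stress increase at mid-clay by the 2:1 spreading method:
Δσ = qBL/((B+z)(L+z)) = 162×5.8×5.8/((5.8+5.4)(5.8+5.4)) = 43.445 kPa
Final effective stress: σ'_f = σ'_0 + Δσ = 54.855 + 43.445 = 98.3 kPa.
Normally consolidated clay, so the full stress increment lies on the virgin compression line:
S_c = C_c·H/(1+e₀)·log₁₀(σ'_f/σ'_0) = 0.22×6.8/(1+0.96)×log₁₀(98.3/54.855)
    = 0.76327 × 0.25334 = 0.1934 m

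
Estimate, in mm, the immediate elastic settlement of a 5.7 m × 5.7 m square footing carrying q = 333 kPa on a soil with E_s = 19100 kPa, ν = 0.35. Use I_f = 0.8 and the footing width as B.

Immediate (elastic) settlement: S_e = q·B·(1−ν²)/E_s · I_f.
S_e = 333 × 5.7 × (1 − 0.35²) / 19100 × 0.8
    = 333 × 5.7 × 0.8775 / 19100 × 0.8
    = 0.06976 m = 69.76 mm

S_e ≈ 69.8 mm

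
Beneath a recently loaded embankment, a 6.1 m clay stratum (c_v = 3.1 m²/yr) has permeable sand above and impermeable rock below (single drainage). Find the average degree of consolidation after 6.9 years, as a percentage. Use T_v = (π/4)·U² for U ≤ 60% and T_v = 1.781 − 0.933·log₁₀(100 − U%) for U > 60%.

Drainage path length: H_d = H = 6.1 m (single drainage).
T_v = c_v·t/H_d² = 3.1×6.9/6.1² = 0.57485.
T_v = 0.57485 corresponds to the U > 60% branch:
U = 1 − 10^((1.781 − T_v)/0.933)/100 = 0.8038

U ≈ 80.4 %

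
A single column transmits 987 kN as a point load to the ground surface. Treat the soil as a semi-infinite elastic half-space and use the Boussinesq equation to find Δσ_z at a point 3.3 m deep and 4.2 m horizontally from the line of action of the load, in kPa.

Δσ_z ≈ 3.9 kPa

Boussinesq vertical stress below a point load on an elastic half-space:
Δσ_z = 3P/(2πz²) · [1 + (r/z)²]^(−5/2)
r/z = 4.2/3.3 = 1.2727; [1+(r/z)²]^(−5/2) = 0.090015.
Δσ_z = 3×987/(2π×3.3²) × 0.090015 = 43.274 × 0.090015 = 3.895 kPa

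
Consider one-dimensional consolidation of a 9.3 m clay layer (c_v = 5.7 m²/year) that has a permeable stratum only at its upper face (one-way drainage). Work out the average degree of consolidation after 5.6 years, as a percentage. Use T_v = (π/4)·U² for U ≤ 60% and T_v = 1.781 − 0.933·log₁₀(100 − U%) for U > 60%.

Drainage path length: H_d = H = 9.3 m (single drainage).
T_v = c_v·t/H_d² = 5.7×5.6/9.3² = 0.36906.
T_v = 0.36906 corresponds to the U > 60% branch:
U = 1 − 10^((1.781 − T_v)/0.933)/100 = 0.6739

U ≈ 67.4 %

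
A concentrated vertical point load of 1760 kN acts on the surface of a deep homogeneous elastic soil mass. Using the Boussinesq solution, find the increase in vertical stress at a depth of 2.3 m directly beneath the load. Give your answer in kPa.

Boussinesq vertical stress below a point load on an elastic half-space:
Δσ_z = 3P/(2πz²) · [1 + (r/z)²]^(−5/2)
r/z = 0/2.3 = 0; [1+(r/z)²]^(−5/2) = 1.
Δσ_z = 3×1760/(2π×2.3²) × 1 = 158.85 × 1 = 158.8 kPa

Δσ_z ≈ 159 kPa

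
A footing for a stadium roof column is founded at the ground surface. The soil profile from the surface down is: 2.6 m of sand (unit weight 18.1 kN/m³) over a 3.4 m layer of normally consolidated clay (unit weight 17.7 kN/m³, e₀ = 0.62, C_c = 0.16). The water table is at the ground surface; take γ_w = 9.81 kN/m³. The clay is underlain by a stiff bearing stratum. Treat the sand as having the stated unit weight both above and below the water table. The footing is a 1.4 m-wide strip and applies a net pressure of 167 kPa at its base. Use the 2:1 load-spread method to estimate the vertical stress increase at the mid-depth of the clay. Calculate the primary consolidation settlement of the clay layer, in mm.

Mid-depth of clay below the ground surface: z = 2.6 + 3.4/2 = 4.3 m.
Total vertical stress at mid-clay: σ_v = 18.1×2.6 + 17.7×1.7 = 77.15 kPa.
Pore pressure: u = 9.81×(4.3 − 0) = 42.183 kPa.
Initial effective stress: σ'_0 = σ_v − u = 77.15 − 42.183 = 34.967 kPa.
Stress increase at mid-clay by the 2:1 spreading method:
Δσ = qB/(B+z) = 167×1.4/(1.4+4.3) = 41.018 kPa
Final effective stress: σ'_f = σ'_0 + Δσ = 34.967 + 41.018 = 75.985 kPa.
Normally consolidated clay, so the full stress increment lies on the virgin compression line:
S_c = C_c·H/(1+e₀)·log₁₀(σ'_f/σ'_0) = 0.16×3.4/(1+0.62)×log₁₀(75.985/34.967)
    = 0.3358 × 0.33707 = 0.1132 m

S_c ≈ 113 mm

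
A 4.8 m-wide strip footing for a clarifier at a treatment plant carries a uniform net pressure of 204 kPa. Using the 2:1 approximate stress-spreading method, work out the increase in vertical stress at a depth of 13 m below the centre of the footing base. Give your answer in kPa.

By the 2:1 method the load spreads at 1 horizontal : 2 vertical, so at depth z the loaded area has grown by z in each plan dimension:
Δσ = qB/(B+z) = 204×4.8/(4.8+13) = 55.011 kPa

Δσ_z ≈ 55 kPa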